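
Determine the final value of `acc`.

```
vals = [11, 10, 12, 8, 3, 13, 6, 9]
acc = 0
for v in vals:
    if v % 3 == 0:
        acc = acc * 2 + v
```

129

v=11: not %3==0
v=10: not %3==0
v=12: %3==0, acc = 0*2+12 = 12
v=8: not %3==0
v=3: %3==0, acc = 12*2+3 = 27
v=13: not %3==0
v=6: %3==0, acc = 27*2+6 = 60
v=9: %3==0, acc = 60*2+9 = 129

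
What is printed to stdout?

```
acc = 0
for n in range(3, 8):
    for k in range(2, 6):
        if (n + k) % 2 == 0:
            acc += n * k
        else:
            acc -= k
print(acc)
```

146

n=3,k=2: odd sum, acc = 0-2 = -2
n=3,k=3: even sum, acc = (-2)+9 = 7
n=3,k=4: odd sum, acc = 7-4 = 3
n=3,k=5: even sum, acc = 3+15 = 18
n=4,k=2: even sum, acc = 18+8 = 26
n=4,k=3: odd sum, acc = 26-3 = 23
n=4,k=4: even sum, acc = 23+16 = 39
n=4,k=5: odd sum, acc = 39-5 = 34
n=5,k=2: odd sum, acc = 34-2 = 32
n=5,k=3: even sum, acc = 32+15 = 47
n=5,k=4: odd sum, acc = 47-4 = 43
n=5,k=5: even sum, acc = 43+25 = 68
n=6,k=2: even sum, acc = 68+12 = 80
n=6,k=3: odd sum, acc = 80-3 = 77
n=6,k=4: even sum, acc = 77+24 = 101
n=6,k=5: odd sum, acc = 101-5 = 96
n=7,k=2: odd sum, acc = 96-2 = 94
n=7,k=3: even sum, acc = 94+21 = 115
n=7,k=4: odd sum, acc = 115-4 = 111
n=7,k=5: even sum, acc = 111+35 = 146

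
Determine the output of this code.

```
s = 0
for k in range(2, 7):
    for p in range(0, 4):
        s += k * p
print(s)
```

120

k=2,p=0: s = 0+0 = 0
k=2,p=1: s = 0+2 = 2
k=2,p=2: s = 2+4 = 6
k=2,p=3: s = 6+6 = 12
k=3,p=0: s = 12+0 = 12
k=3,p=1: s = 12+3 = 15
k=3,p=2: s = 15+6 = 21
k=3,p=3: s = 21+9 = 30
k=4,p=0: s = 30+0 = 30
k=4,p=1: s = 30+4 = 34
k=4,p=2: s = 34+8 = 42
k=4,p=3: s = 42+12 = 54
k=5,p=0: s = 54+0 = 54
k=5,p=1: s = 54+5 = 59
k=5,p=2: s = 59+10 = 69
k=5,p=3: s = 69+15 = 84
k=6,p=0: s = 84+0 = 84
k=6,p=1: s = 84+6 = 90
k=6,p=2: s = 90+12 = 102
k=6,p=3: s = 102+18 = 120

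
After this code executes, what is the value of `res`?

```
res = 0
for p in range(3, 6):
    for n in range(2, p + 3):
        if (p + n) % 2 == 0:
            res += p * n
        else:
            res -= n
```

121

p=3,n=2: odd sum, res = 0-2 = -2
p=3,n=3: even sum, res = (-2)+9 = 7
p=3,n=4: odd sum, res = 7-4 = 3
p=3,n=5: even sum, res = 3+15 = 18
p=4,n=2: even sum, res = 18+8 = 26
p=4,n=3: odd sum, res = 26-3 = 23
p=4,n=4: even sum, res = 23+16 = 39
p=4,n=5: odd sum, res = 39-5 = 34
p=4,n=6: even sum, res = 34+24 = 58
p=5,n=2: odd sum, res = 58-2 = 56
p=5,n=3: even sum, res = 56+15 = 71
p=5,n=4: odd sum, res = 71-4 = 67
p=5,n=5: even sum, res = 67+25 = 92
p=5,n=6: odd sum, res = 92-6 = 86
p=5,n=7: even sum, res = 86+35 = 121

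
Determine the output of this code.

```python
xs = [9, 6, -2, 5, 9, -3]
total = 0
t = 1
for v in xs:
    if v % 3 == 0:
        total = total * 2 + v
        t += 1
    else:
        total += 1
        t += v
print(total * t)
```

v=9: %3==0, total = 0*2+9 = 9; t=2
v=6: %3==0, total = 9*2+6 = 24; t=3
v=-2: not %3==0, total = 24+1 = 25; t=1
v=5: not %3==0, total = 25+1 = 26; t=6
v=9: %3==0, total = 26*2+9 = 61; t=7
v=-3: %3==0, total = 61*2+(-3) = 119; t=8
total*t = 119*8 = 952

952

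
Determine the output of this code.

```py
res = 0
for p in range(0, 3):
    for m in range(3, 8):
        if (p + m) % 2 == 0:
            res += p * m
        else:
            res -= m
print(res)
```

-5

p=0,m=3: odd sum, res = 0-3 = -3
p=0,m=4: even sum, res = (-3)+0 = -3
p=0,m=5: odd sum, res = (-3)-5 = -8
p=0,m=6: even sum, res = (-8)+0 = -8
p=0,m=7: odd sum, res = (-8)-7 = -15
p=1,m=3: even sum, res = (-15)+3 = -12
p=1,m=4: odd sum, res = (-12)-4 = -16
p=1,m=5: even sum, res = (-16)+5 = -11
p=1,m=6: odd sum, res = (-11)-6 = -17
p=1,m=7: even sum, res = (-17)+7 = -10
p=2,m=3: odd sum, res = (-10)-3 = -13
p=2,m=4: even sum, res = (-13)+8 = -5
p=2,m=5: odd sum, res = (-5)-5 = -10
p=2,m=6: even sum, res = (-10)+12 = 2
p=2,m=7: odd sum, res = 2-7 = -5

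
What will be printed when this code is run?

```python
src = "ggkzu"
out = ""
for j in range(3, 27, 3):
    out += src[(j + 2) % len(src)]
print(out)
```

gzgukgzg

j=3: add src[0]='g' → 'g'
j=6: add src[3]='z' → 'gz'
j=9: add src[1]='g' → 'gzg'
j=12: add src[4]='u' → 'gzgu'
j=15: add src[2]='k' → 'gzguk'
j=18: add src[0]='g' → 'gzgukg'
j=21: add src[3]='z' → 'gzgukgz'
j=24: add src[1]='g' → 'gzgukgzg'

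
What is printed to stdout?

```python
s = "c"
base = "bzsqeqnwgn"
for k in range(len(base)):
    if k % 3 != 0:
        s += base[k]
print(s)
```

k=0: skip
k=1: add 'z' → 'cz'
k=2: add 's' → 'czs'
k=3: skip
k=4: add 'e' → 'czse'
k=5: add 'q' → 'czseq'
k=6: skip
k=7: add 'w' → 'czseqw'
k=8: add 'g' → 'czseqwg'
k=9: skip

czseqwg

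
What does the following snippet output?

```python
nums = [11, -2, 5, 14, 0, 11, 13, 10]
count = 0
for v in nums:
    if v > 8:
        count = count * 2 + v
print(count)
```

368

v=11: >8, count = 0*2+11 = 11
v=-2: not >8
v=5: not >8
v=14: >8, count = 11*2+14 = 36
v=0: not >8
v=11: >8, count = 36*2+11 = 83
v=13: >8, count = 83*2+13 = 179
v=10: >8, count = 179*2+10 = 368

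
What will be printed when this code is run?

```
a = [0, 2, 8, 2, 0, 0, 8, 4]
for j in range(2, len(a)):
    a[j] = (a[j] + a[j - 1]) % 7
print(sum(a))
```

j=2: a[2] = (8+2)%7 = 3 → [0, 2, 3, 2, 0, 0, 8, 4]
j=3: a[3] = (2+3)%7 = 5 → [0, 2, 3, 5, 0, 0, 8, 4]
j=4: a[4] = (0+5)%7 = 5 → [0, 2, 3, 5, 5, 0, 8, 4]
j=5: a[5] = (0+5)%7 = 5 → [0, 2, 3, 5, 5, 5, 8, 4]
j=6: a[6] = (8+5)%7 = 6 → [0, 2, 3, 5, 5, 5, 6, 4]
j=7: a[7] = (4+6)%7 = 3 → [0, 2, 3, 5, 5, 5, 6, 3]
sum = 29

29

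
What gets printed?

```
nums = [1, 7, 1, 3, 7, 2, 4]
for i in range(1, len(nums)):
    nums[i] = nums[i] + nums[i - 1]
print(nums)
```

i=1: nums[1] = 7+1 = 8 → [1, 8, 1, 3, 7, 2, 4]
i=2: nums[2] = 1+8 = 9 → [1, 8, 9, 3, 7, 2, 4]
i=3: nums[3] = 3+9 = 12 → [1, 8, 9, 12, 7, 2, 4]
i=4: nums[4] = 7+12 = 19 → [1, 8, 9, 12, 19, 2, 4]
i=5: nums[5] = 2+19 = 21 → [1, 8, 9, 12, 19, 21, 4]
i=6: nums[6] = 4+21 = 25 → [1, 8, 9, 12, 19, 21, 25]

[1, 8, 9, 12, 19, 21, 25]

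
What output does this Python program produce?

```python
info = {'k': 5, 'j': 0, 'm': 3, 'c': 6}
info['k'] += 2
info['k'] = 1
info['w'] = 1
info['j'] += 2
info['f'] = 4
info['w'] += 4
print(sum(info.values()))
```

21

info['k'] = 5+2 = 7 → {'k': 7, 'j': 0, 'm': 3, 'c': 6}
info['k'] = 1 → {'k': 1, 'j': 0, 'm': 3, 'c': 6}
info['w'] = 1 → {'k': 1, 'j': 0, 'm': 3, 'c': 6, 'w': 1}
info['j'] = 0+2 = 2 → {'k': 1, 'j': 2, 'm': 3, 'c': 6, 'w': 1}
info['f'] = 4 → {'k': 1, 'j': 2, 'm': 3, 'c': 6, 'w': 1, 'f': 4}
info['w'] = 1+4 = 5 → {'k': 1, 'j': 2, 'm': 3, 'c': 6, 'w': 5, 'f': 4}
sum of values = 21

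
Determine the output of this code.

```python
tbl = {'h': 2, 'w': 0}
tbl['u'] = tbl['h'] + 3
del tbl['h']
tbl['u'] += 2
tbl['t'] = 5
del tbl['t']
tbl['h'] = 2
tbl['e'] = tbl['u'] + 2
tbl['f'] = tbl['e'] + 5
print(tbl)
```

{'w': 0, 'u': 7, 'h': 2, 'e': 9, 'f': 14}

tbl['u'] = tbl['h']+3 = 5 → {'h': 2, 'w': 0, 'u': 5}
del 'h' → {'w': 0, 'u': 5}
tbl['u'] = 5+2 = 7 → {'w': 0, 'u': 7}
tbl['t'] = 5 → {'w': 0, 'u': 7, 't': 5}
del 't' → {'w': 0, 'u': 7}
tbl['h'] = 2 → {'w': 0, 'u': 7, 'h': 2}
tbl['e'] = tbl['u']+2 = 9 → {'w': 0, 'u': 7, 'h': 2, 'e': 9}
tbl['f'] = tbl['e']+5 = 14 → {'w': 0, 'u': 7, 'h': 2, 'e': 9, 'f': 14}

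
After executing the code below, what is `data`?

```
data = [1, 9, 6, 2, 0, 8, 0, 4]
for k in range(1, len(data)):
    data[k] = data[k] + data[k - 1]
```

[1, 10, 16, 18, 18, 26, 26, 30]

k=1: data[1] = 9+1 = 10 → [1, 10, 6, 2, 0, 8, 0, 4]
k=2: data[2] = 6+10 = 16 → [1, 10, 16, 2, 0, 8, 0, 4]
k=3: data[3] = 2+16 = 18 → [1, 10, 16, 18, 0, 8, 0, 4]
k=4: data[4] = 0+18 = 18 → [1, 10, 16, 18, 18, 8, 0, 4]
k=5: data[5] = 8+18 = 26 → [1, 10, 16, 18, 18, 26, 0, 4]
k=6: data[6] = 0+26 = 26 → [1, 10, 16, 18, 18, 26, 26, 4]
k=7: data[7] = 4+26 = 30 → [1, 10, 16, 18, 18, 26, 26, 30]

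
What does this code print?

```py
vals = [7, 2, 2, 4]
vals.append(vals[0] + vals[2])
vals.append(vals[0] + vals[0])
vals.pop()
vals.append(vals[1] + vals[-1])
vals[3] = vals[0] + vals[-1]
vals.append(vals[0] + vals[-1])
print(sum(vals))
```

append vals[0]+vals[2] = 7+2 = 9 → [7, 2, 2, 4, 9]
append vals[0]+vals[0] = 7+7 = 14 → [7, 2, 2, 4, 9, 14]
pop() removes 14 → [7, 2, 2, 4, 9]
append vals[1]+vals[-1] = 2+9 = 11 → [7, 2, 2, 4, 9, 11]
vals[3] = vals[0]+vals[-1] = 7+11 = 18 → [7, 2, 2, 18, 9, 11]
append vals[0]+vals[-1] = 7+11 = 18 → [7, 2, 2, 18, 9, 11, 18]
sum = 67

67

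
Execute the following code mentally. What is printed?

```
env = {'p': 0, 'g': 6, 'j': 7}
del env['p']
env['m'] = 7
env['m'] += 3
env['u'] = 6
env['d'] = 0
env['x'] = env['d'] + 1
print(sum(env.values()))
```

30

del 'p' → {'g': 6, 'j': 7}
env['m'] = 7 → {'g': 6, 'j': 7, 'm': 7}
env['m'] = 7+3 = 10 → {'g': 6, 'j': 7, 'm': 10}
env['u'] = 6 → {'g': 6, 'j': 7, 'm': 10, 'u': 6}
env['d'] = 0 → {'g': 6, 'j': 7, 'm': 10, 'u': 6, 'd': 0}
env['x'] = env['d']+1 = 1 → {'g': 6, 'j': 7, 'm': 10, 'u': 6, 'd': 0, 'x': 1}
sum of values = 30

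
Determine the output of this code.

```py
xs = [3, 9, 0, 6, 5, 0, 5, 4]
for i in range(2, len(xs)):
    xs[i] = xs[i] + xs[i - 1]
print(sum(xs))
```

130

i=2: xs[2] = 0+9 = 9 → [3, 9, 9, 6, 5, 0, 5, 4]
i=3: xs[3] = 6+9 = 15 → [3, 9, 9, 15, 5, 0, 5, 4]
i=4: xs[4] = 5+15 = 20 → [3, 9, 9, 15, 20, 0, 5, 4]
i=5: xs[5] = 0+20 = 20 → [3, 9, 9, 15, 20, 20, 5, 4]
i=6: xs[6] = 5+20 = 25 → [3, 9, 9, 15, 20, 20, 25, 4]
i=7: xs[7] = 4+25 = 29 → [3, 9, 9, 15, 20, 20, 25, 29]
sum = 130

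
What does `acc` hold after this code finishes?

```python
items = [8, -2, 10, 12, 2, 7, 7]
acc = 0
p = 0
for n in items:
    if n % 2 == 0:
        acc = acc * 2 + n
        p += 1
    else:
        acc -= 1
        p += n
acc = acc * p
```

n=8: even, acc = 0*2+8 = 8; p=1
n=-2: even, acc = 8*2+(-2) = 14; p=2
n=10: even, acc = 14*2+10 = 38; p=3
n=12: even, acc = 38*2+12 = 88; p=4
n=2: even, acc = 88*2+2 = 178; p=5
n=7: not even, acc = 178-1 = 177; p=12
n=7: not even, acc = 177-1 = 176; p=19
acc*p = 176*19 = 3344

3344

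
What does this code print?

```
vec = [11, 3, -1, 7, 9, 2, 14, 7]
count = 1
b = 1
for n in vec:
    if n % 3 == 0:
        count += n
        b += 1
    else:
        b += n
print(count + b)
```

n=11: not %3==0; b=12
n=3: %3==0, count = 1+3 = 4; b=13
n=-1: not %3==0; b=12
n=7: not %3==0; b=19
n=9: %3==0, count = 4+9 = 13; b=20
n=2: not %3==0; b=22
n=14: not %3==0; b=36
n=7: not %3==0; b=43
count+b = 13+43 = 56

56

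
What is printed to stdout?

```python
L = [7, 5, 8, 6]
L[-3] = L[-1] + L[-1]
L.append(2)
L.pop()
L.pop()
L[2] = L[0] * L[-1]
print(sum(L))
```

L[-3] = L[-1]+L[-1] = 6+6 = 12 → [7, 12, 8, 6]
append 2 → [7, 12, 8, 6, 2]
pop() removes 2 → [7, 12, 8, 6]
pop() removes 6 → [7, 12, 8]
L[2] = L[0]*L[-1] = 7*8 = 56 → [7, 12, 56]
sum = 75

75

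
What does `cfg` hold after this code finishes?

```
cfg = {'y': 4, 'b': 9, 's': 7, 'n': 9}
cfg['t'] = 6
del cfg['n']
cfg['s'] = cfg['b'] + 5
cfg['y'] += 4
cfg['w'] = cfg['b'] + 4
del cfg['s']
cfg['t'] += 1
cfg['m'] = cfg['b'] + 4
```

cfg['t'] = 6 → {'y': 4, 'b': 9, 's': 7, 'n': 9, 't': 6}
del 'n' → {'y': 4, 'b': 9, 's': 7, 't': 6}
cfg['s'] = cfg['b']+5 = 14 → {'y': 4, 'b': 9, 's': 14, 't': 6}
cfg['y'] = 4+4 = 8 → {'y': 8, 'b': 9, 's': 14, 't': 6}
cfg['w'] = cfg['b']+4 = 13 → {'y': 8, 'b': 9, 's': 14, 't': 6, 'w': 13}
del 's' → {'y': 8, 'b': 9, 't': 6, 'w': 13}
cfg['t'] = 6+1 = 7 → {'y': 8, 'b': 9, 't': 7, 'w': 13}
cfg['m'] = cfg['b']+4 = 13 → {'y': 8, 'b': 9, 't': 7, 'w': 13, 'm': 13}

{'y': 8, 'b': 9, 't': 7, 'w': 13, 'm': 13}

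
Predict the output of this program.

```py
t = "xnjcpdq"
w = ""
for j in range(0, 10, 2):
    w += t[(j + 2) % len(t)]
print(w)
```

j=0: add t[2]='j' → 'j'
j=2: add t[4]='p' → 'jp'
j=4: add t[6]='q' → 'jpq'
j=6: add t[1]='n' → 'jpqn'
j=8: add t[3]='c' → 'jpqnc'

jpqnc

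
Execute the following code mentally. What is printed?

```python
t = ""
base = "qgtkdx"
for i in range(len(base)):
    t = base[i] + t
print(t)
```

i=0: prepend 'q' → 'q'
i=1: prepend 'g' → 'gq'
i=2: prepend 't' → 'tgq'
i=3: prepend 'k' → 'ktgq'
i=4: prepend 'd' → 'dktgq'
i=5: prepend 'x' → 'xdktgq'

xdktgq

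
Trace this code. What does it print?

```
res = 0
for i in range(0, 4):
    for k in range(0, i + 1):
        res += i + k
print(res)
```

i=0,k=0: res = 0+0 = 0
i=1,k=0: res = 0+1 = 1
i=1,k=1: res = 1+2 = 3
i=2,k=0: res = 3+2 = 5
i=2,k=1: res = 5+3 = 8
i=2,k=2: res = 8+4 = 12
i=3,k=0: res = 12+3 = 15
i=3,k=1: res = 15+4 = 19
i=3,k=2: res = 19+5 = 24
i=3,k=3: res = 24+6 = 30

30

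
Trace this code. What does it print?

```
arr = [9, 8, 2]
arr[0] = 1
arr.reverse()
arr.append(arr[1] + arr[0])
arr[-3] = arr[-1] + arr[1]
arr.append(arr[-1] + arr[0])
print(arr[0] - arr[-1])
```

-10

arr[0] = 1 → [1, 8, 2]
reverse → [2, 8, 1]
append arr[1]+arr[0] = 8+2 = 10 → [2, 8, 1, 10]
arr[-3] = arr[-1]+arr[1] = 10+8 = 18 → [2, 18, 1, 10]
append arr[-1]+arr[0] = 10+2 = 12 → [2, 18, 1, 10, 12]
arr[0]-arr[-1] = 2-12 = -10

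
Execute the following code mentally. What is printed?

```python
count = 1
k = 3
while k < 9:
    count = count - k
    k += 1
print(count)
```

k=3: count = 1-3 = -2
k=4: count = (-2)-4 = -6
k=5: count = (-6)-5 = -11
k=6: count = (-11)-6 = -17
k=7: count = (-17)-7 = -24
k=8: count = (-24)-8 = -32

-32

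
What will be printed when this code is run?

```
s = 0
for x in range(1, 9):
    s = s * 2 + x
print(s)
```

x=1: s = 0*2+1 = 1
x=2: s = 1*2+2 = 4
x=3: s = 4*2+3 = 11
x=4: s = 11*2+4 = 26
x=5: s = 26*2+5 = 57
x=6: s = 57*2+6 = 120
x=7: s = 120*2+7 = 247
x=8: s = 247*2+8 = 502

502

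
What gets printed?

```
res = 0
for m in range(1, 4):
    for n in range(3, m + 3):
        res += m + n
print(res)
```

36

m=1,n=3: res = 0+4 = 4
m=2,n=3: res = 4+5 = 9
m=2,n=4: res = 9+6 = 15
m=3,n=3: res = 15+6 = 21
m=3,n=4: res = 21+7 = 28
m=3,n=5: res = 28+8 = 36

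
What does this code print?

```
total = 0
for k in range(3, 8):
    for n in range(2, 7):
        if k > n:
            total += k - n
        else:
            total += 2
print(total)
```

55

k=3,n=2: 3>2, total = 0+1 = 1
k=3,n=3: not 3>3, total = 1+2 = 3
k=3,n=4: not 3>4, total = 3+2 = 5
k=3,n=5: not 3>5, total = 5+2 = 7
k=3,n=6: not 3>6, total = 7+2 = 9
k=4,n=2: 4>2, total = 9+2 = 11
k=4,n=3: 4>3, total = 11+1 = 12
k=4,n=4: not 4>4, total = 12+2 = 14
k=4,n=5: not 4>5, total = 14+2 = 16
k=4,n=6: not 4>6, total = 16+2 = 18
k=5,n=2: 5>2, total = 18+3 = 21
k=5,n=3: 5>3, total = 21+2 = 23
k=5,n=4: 5>4, total = 23+1 = 24
k=5,n=5: not 5>5, total = 24+2 = 26
k=5,n=6: not 5>6, total = 26+2 = 28
k=6,n=2: 6>2, total = 28+4 = 32
k=6,n=3: 6>3, total = 32+3 = 35
k=6,n=4: 6>4, total = 35+2 = 37
k=6,n=5: 6>5, total = 37+1 = 38
k=6,n=6: not 6>6, total = 38+2 = 40
k=7,n=2: 7>2, total = 40+5 = 45
k=7,n=3: 7>3, total = 45+4 = 49
k=7,n=4: 7>4, total = 49+3 = 52
k=7,n=5: 7>5, total = 52+2 = 54
k=7,n=6: 7>6, total = 54+1 = 55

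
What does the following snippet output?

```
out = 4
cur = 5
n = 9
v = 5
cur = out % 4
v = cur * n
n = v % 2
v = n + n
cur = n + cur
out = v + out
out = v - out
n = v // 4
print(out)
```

cur = 4%4 = 0
v = 0*9 = 0
n = 0%2 = 0
v = 0+0 = 0
cur = 0+0 = 0
out = 0+4 = 4
out = 0-4 = -4
n = 0//4 = 0

-4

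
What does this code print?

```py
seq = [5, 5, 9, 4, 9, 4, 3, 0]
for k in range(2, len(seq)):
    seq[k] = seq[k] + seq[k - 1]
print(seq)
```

k=2: seq[2] = 9+5 = 14 → [5, 5, 14, 4, 9, 4, 3, 0]
k=3: seq[3] = 4+14 = 18 → [5, 5, 14, 18, 9, 4, 3, 0]
k=4: seq[4] = 9+18 = 27 → [5, 5, 14, 18, 27, 4, 3, 0]
k=5: seq[5] = 4+27 = 31 → [5, 5, 14, 18, 27, 31, 3, 0]
k=6: seq[6] = 3+31 = 34 → [5, 5, 14, 18, 27, 31, 34, 0]
k=7: seq[7] = 0+34 = 34 → [5, 5, 14, 18, 27, 31, 34, 34]

[5, 5, 14, 18, 27, 31, 34, 34]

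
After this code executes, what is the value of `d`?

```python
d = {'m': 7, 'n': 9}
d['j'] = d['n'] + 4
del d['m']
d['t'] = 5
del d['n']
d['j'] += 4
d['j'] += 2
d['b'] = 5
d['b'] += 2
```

d['j'] = d['n']+4 = 13 → {'m': 7, 'n': 9, 'j': 13}
del 'm' → {'n': 9, 'j': 13}
d['t'] = 5 → {'n': 9, 'j': 13, 't': 5}
del 'n' → {'j': 13, 't': 5}
d['j'] = 13+4 = 17 → {'j': 17, 't': 5}
d['j'] = 17+2 = 19 → {'j': 19, 't': 5}
d['b'] = 5 → {'j': 19, 't': 5, 'b': 5}
d['b'] = 5+2 = 7 → {'j': 19, 't': 5, 'b': 7}

{'j': 19, 't': 5, 'b': 7}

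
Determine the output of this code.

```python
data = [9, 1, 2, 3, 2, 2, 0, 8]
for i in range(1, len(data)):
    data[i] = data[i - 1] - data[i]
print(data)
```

[9, 8, 6, 3, 1, -1, -1, -9]

i=1: data[1] = 9-1 = 8 → [9, 8, 2, 3, 2, 2, 0, 8]
i=2: data[2] = 8-2 = 6 → [9, 8, 6, 3, 2, 2, 0, 8]
i=3: data[3] = 6-3 = 3 → [9, 8, 6, 3, 2, 2, 0, 8]
i=4: data[4] = 3-2 = 1 → [9, 8, 6, 3, 1, 2, 0, 8]
i=5: data[5] = 1-2 = -1 → [9, 8, 6, 3, 1, -1, 0, 8]
i=6: data[6] = (-1)-0 = -1 → [9, 8, 6, 3, 1, -1, -1, 8]
i=7: data[7] = (-1)-8 = -9 → [9, 8, 6, 3, 1, -1, -1, -9]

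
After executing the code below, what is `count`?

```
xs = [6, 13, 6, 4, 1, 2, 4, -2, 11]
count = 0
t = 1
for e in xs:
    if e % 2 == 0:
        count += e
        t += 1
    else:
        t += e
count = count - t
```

-12

e=6: even, count = 0+6 = 6; t=2
e=13: not even; t=15
e=6: even, count = 6+6 = 12; t=16
e=4: even, count = 12+4 = 16; t=17
e=1: not even; t=18
e=2: even, count = 16+2 = 18; t=19
e=4: even, count = 18+4 = 22; t=20
e=-2: even, count = 22+(-2) = 20; t=21
e=11: not even; t=32
count-t = 20-32 = -12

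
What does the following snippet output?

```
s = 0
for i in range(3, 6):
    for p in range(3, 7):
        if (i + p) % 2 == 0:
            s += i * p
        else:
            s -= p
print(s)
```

i=3,p=3: even sum, s = 0+9 = 9
i=3,p=4: odd sum, s = 9-4 = 5
i=3,p=5: even sum, s = 5+15 = 20
i=3,p=6: odd sum, s = 20-6 = 14
i=4,p=3: odd sum, s = 14-3 = 11
i=4,p=4: even sum, s = 11+16 = 27
i=4,p=5: odd sum, s = 27-5 = 22
i=4,p=6: even sum, s = 22+24 = 46
i=5,p=3: even sum, s = 46+15 = 61
i=5,p=4: odd sum, s = 61-4 = 57
i=5,p=5: even sum, s = 57+25 = 82
i=5,p=6: odd sum, s = 82-6 = 76

76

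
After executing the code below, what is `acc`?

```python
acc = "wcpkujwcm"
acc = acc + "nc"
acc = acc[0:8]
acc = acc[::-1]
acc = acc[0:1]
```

'c'

+ 'nc' → 'wcpkujwcmnc'
slice [0:8] → 'wcpkujwc'
reverse → 'cwjukpcw'
slice [0:1] → 'c'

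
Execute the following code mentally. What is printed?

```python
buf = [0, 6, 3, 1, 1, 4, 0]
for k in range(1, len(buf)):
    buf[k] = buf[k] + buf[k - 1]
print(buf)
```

[0, 6, 9, 10, 11, 15, 15]

k=1: buf[1] = 6+0 = 6 → [0, 6, 3, 1, 1, 4, 0]
k=2: buf[2] = 3+6 = 9 → [0, 6, 9, 1, 1, 4, 0]
k=3: buf[3] = 1+9 = 10 → [0, 6, 9, 10, 1, 4, 0]
k=4: buf[4] = 1+10 = 11 → [0, 6, 9, 10, 11, 4, 0]
k=5: buf[5] = 4+11 = 15 → [0, 6, 9, 10, 11, 15, 0]
k=6: buf[6] = 0+15 = 15 → [0, 6, 9, 10, 11, 15, 15]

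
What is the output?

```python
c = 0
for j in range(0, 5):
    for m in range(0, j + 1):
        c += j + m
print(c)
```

j=0,m=0: c = 0+0 = 0
j=1,m=0: c = 0+1 = 1
j=1,m=1: c = 1+2 = 3
j=2,m=0: c = 3+2 = 5
j=2,m=1: c = 5+3 = 8
j=2,m=2: c = 8+4 = 12
j=3,m=0: c = 12+3 = 15
j=3,m=1: c = 15+4 = 19
j=3,m=2: c = 19+5 = 24
j=3,m=3: c = 24+6 = 30
j=4,m=0: c = 30+4 = 34
j=4,m=1: c = 34+5 = 39
j=4,m=2: c = 39+6 = 45
j=4,m=3: c = 45+7 = 52
j=4,m=4: c = 52+8 = 60

60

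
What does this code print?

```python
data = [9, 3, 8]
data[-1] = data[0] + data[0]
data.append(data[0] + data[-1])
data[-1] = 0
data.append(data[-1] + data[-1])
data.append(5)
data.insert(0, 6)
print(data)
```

data[-1] = data[0]+data[0] = 9+9 = 18 → [9, 3, 18]
append data[0]+data[-1] = 9+18 = 27 → [9, 3, 18, 27]
data[-1] = 0 → [9, 3, 18, 0]
append data[-1]+data[-1] = 0+0 = 0 → [9, 3, 18, 0, 0]
append 5 → [9, 3, 18, 0, 0, 5]
insert 6 at 0 → [6, 9, 3, 18, 0, 0, 5]

[6, 9, 3, 18, 0, 0, 5]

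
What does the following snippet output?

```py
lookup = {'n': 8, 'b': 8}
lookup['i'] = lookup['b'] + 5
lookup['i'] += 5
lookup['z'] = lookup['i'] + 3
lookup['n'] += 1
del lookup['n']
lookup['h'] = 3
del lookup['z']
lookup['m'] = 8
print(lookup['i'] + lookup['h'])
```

21

lookup['i'] = lookup['b']+5 = 13 → {'n': 8, 'b': 8, 'i': 13}
lookup['i'] = 13+5 = 18 → {'n': 8, 'b': 8, 'i': 18}
lookup['z'] = lookup['i']+3 = 21 → {'n': 8, 'b': 8, 'i': 18, 'z': 21}
lookup['n'] = 8+1 = 9 → {'n': 9, 'b': 8, 'i': 18, 'z': 21}
del 'n' → {'b': 8, 'i': 18, 'z': 21}
lookup['h'] = 3 → {'b': 8, 'i': 18, 'z': 21, 'h': 3}
del 'z' → {'b': 8, 'i': 18, 'h': 3}
lookup['m'] = 8 → {'b': 8, 'i': 18, 'h': 3, 'm': 8}
lookup['i']+lookup['h'] = 18+3 = 21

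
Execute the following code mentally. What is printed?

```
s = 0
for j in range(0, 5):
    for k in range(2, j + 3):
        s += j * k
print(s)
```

145

j=0,k=2: s = 0+0 = 0
j=1,k=2: s = 0+2 = 2
j=1,k=3: s = 2+3 = 5
j=2,k=2: s = 5+4 = 9
j=2,k=3: s = 9+6 = 15
j=2,k=4: s = 15+8 = 23
j=3,k=2: s = 23+6 = 29
j=3,k=3: s = 29+9 = 38
j=3,k=4: s = 38+12 = 50
j=3,k=5: s = 50+15 = 65
j=4,k=2: s = 65+8 = 73
j=4,k=3: s = 73+12 = 85
j=4,k=4: s = 85+16 = 101
j=4,k=5: s = 101+20 = 121
j=4,k=6: s = 121+24 = 145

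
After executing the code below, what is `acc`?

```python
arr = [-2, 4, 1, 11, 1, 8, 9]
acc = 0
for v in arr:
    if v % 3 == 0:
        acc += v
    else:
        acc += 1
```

15

v=-2: not %3==0, acc = 0+1 = 1
v=4: not %3==0, acc = 1+1 = 2
v=1: not %3==0, acc = 2+1 = 3
v=11: not %3==0, acc = 3+1 = 4
v=1: not %3==0, acc = 4+1 = 5
v=8: not %3==0, acc = 5+1 = 6
v=9: %3==0, acc = 6+9 = 15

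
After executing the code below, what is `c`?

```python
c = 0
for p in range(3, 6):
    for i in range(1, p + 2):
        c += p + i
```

p=3,i=1: c = 0+4 = 4
p=3,i=2: c = 4+5 = 9
p=3,i=3: c = 9+6 = 15
p=3,i=4: c = 15+7 = 22
p=4,i=1: c = 22+5 = 27
p=4,i=2: c = 27+6 = 33
p=4,i=3: c = 33+7 = 40
p=4,i=4: c = 40+8 = 48
p=4,i=5: c = 48+9 = 57
p=5,i=1: c = 57+6 = 63
p=5,i=2: c = 63+7 = 70
p=5,i=3: c = 70+8 = 78
p=5,i=4: c = 78+9 = 87
p=5,i=5: c = 87+10 = 97
p=5,i=6: c = 97+11 = 108

108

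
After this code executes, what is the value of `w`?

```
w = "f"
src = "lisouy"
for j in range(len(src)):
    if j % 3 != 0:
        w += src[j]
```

'fisuy'

j=0: skip
j=1: add 'i' → 'fi'
j=2: add 's' → 'fis'
j=3: skip
j=4: add 'u' → 'fisu'
j=5: add 'y' → 'fisuy'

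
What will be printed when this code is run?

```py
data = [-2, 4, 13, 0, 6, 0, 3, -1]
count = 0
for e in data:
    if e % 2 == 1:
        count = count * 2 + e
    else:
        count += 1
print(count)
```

e=-2: not odd, count = 0+1 = 1
e=4: not odd, count = 1+1 = 2
e=13: odd, count = 2*2+13 = 17
e=0: not odd, count = 17+1 = 18
e=6: not odd, count = 18+1 = 19
e=0: not odd, count = 19+1 = 20
e=3: odd, count = 20*2+3 = 43
e=-1: odd, count = 43*2+(-1) = 85

85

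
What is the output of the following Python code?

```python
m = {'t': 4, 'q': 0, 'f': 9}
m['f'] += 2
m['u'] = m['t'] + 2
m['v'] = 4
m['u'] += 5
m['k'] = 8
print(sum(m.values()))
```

m['f'] = 9+2 = 11 → {'t': 4, 'q': 0, 'f': 11}
m['u'] = m['t']+2 = 6 → {'t': 4, 'q': 0, 'f': 11, 'u': 6}
m['v'] = 4 → {'t': 4, 'q': 0, 'f': 11, 'u': 6, 'v': 4}
m['u'] = 6+5 = 11 → {'t': 4, 'q': 0, 'f': 11, 'u': 11, 'v': 4}
m['k'] = 8 → {'t': 4, 'q': 0, 'f': 11, 'u': 11, 'v': 4, 'k': 8}
sum of values = 38

38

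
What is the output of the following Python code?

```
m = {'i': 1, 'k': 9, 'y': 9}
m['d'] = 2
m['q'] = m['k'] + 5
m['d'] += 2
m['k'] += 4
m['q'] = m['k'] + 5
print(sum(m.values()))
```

m['d'] = 2 → {'i': 1, 'k': 9, 'y': 9, 'd': 2}
m['q'] = m['k']+5 = 14 → {'i': 1, 'k': 9, 'y': 9, 'd': 2, 'q': 14}
m['d'] = 2+2 = 4 → {'i': 1, 'k': 9, 'y': 9, 'd': 4, 'q': 14}
m['k'] = 9+4 = 13 → {'i': 1, 'k': 13, 'y': 9, 'd': 4, 'q': 14}
m['q'] = m['k']+5 = 18 → {'i': 1, 'k': 13, 'y': 9, 'd': 4, 'q': 18}
sum of values = 45

45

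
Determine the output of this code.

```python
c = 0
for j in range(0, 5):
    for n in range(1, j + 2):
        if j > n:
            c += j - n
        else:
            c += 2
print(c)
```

j=0,n=1: not 0>1, c = 0+2 = 2
j=1,n=1: not 1>1, c = 2+2 = 4
j=1,n=2: not 1>2, c = 4+2 = 6
j=2,n=1: 2>1, c = 6+1 = 7
j=2,n=2: not 2>2, c = 7+2 = 9
j=2,n=3: not 2>3, c = 9+2 = 11
j=3,n=1: 3>1, c = 11+2 = 13
j=3,n=2: 3>2, c = 13+1 = 14
j=3,n=3: not 3>3, c = 14+2 = 16
j=3,n=4: not 3>4, c = 16+2 = 18
j=4,n=1: 4>1, c = 18+3 = 21
j=4,n=2: 4>2, c = 21+2 = 23
j=4,n=3: 4>3, c = 23+1 = 24
j=4,n=4: not 4>4, c = 24+2 = 26
j=4,n=5: not 4>5, c = 26+2 = 28

28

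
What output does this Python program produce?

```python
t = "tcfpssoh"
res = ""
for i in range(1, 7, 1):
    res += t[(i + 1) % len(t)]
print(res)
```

fpssoh

i=1: add t[2]='f' → 'f'
i=2: add t[3]='p' → 'fp'
i=3: add t[4]='s' → 'fps'
i=4: add t[5]='s' → 'fpss'
i=5: add t[6]='o' → 'fpsso'
i=6: add t[7]='h' → 'fpssoh'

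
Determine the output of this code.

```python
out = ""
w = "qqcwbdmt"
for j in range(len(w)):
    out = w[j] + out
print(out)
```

tmdbwcqq

j=0: prepend 'q' → 'q'
j=1: prepend 'q' → 'qq'
j=2: prepend 'c' → 'cqq'
j=3: prepend 'w' → 'wcqq'
j=4: prepend 'b' → 'bwcqq'
j=5: prepend 'd' → 'dbwcqq'
j=6: prepend 'm' → 'mdbwcqq'
j=7: prepend 't' → 'tmdbwcqq'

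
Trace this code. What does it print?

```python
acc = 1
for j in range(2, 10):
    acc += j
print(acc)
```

45

j=2: acc = 1+2 = 3
j=3: acc = 3+3 = 6
j=4: acc = 6+4 = 10
j=5: acc = 10+5 = 15
j=6: acc = 15+6 = 21
j=7: acc = 21+7 = 28
j=8: acc = 28+8 = 36
j=9: acc = 36+9 = 45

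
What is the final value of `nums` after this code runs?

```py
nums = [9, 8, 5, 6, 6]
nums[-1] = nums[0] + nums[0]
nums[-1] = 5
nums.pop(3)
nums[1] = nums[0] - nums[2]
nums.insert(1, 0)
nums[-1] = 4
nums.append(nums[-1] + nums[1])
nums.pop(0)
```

nums[-1] = nums[0]+nums[0] = 9+9 = 18 → [9, 8, 5, 6, 18]
nums[-1] = 5 → [9, 8, 5, 6, 5]
pop(3) removes 6 → [9, 8, 5, 5]
nums[1] = nums[0]-nums[2] = 9-5 = 4 → [9, 4, 5, 5]
insert 0 at 1 → [9, 0, 4, 5, 5]
nums[-1] = 4 → [9, 0, 4, 5, 4]
append nums[-1]+nums[1] = 4+0 = 4 → [9, 0, 4, 5, 4, 4]
pop(0) removes 9 → [0, 4, 5, 4, 4]

[0, 4, 5, 4, 4]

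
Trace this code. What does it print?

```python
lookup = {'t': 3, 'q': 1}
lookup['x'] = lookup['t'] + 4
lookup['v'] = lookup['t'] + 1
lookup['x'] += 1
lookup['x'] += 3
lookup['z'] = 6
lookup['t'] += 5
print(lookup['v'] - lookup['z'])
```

lookup['x'] = lookup['t']+4 = 7 → {'t': 3, 'q': 1, 'x': 7}
lookup['v'] = lookup['t']+1 = 4 → {'t': 3, 'q': 1, 'x': 7, 'v': 4}
lookup['x'] = 7+1 = 8 → {'t': 3, 'q': 1, 'x': 8, 'v': 4}
lookup['x'] = 8+3 = 11 → {'t': 3, 'q': 1, 'x': 11, 'v': 4}
lookup['z'] = 6 → {'t': 3, 'q': 1, 'x': 11, 'v': 4, 'z': 6}
lookup['t'] = 3+5 = 8 → {'t': 8, 'q': 1, 'x': 11, 'v': 4, 'z': 6}
lookup['v']-lookup['z'] = 4-6 = -2

-2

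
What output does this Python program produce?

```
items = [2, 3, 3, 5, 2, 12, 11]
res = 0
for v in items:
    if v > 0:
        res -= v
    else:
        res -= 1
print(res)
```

-38

v=2: >0, res = 0-2 = -2
v=3: >0, res = (-2)-3 = -5
v=3: >0, res = (-5)-3 = -8
v=5: >0, res = (-8)-5 = -13
v=2: >0, res = (-13)-2 = -15
v=12: >0, res = (-15)-12 = -27
v=11: >0, res = (-27)-11 = -38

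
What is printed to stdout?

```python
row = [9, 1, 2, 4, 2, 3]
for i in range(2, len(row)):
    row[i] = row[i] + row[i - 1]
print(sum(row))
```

i=2: row[2] = 2+1 = 3 → [9, 1, 3, 4, 2, 3]
i=3: row[3] = 4+3 = 7 → [9, 1, 3, 7, 2, 3]
i=4: row[4] = 2+7 = 9 → [9, 1, 3, 7, 9, 3]
i=5: row[5] = 3+9 = 12 → [9, 1, 3, 7, 9, 12]
sum = 41

41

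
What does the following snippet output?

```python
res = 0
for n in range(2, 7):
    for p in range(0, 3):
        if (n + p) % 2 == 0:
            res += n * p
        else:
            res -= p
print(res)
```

25

n=2,p=0: even sum, res = 0+0 = 0
n=2,p=1: odd sum, res = 0-1 = -1
n=2,p=2: even sum, res = (-1)+4 = 3
n=3,p=0: odd sum, res = 3-0 = 3
n=3,p=1: even sum, res = 3+3 = 6
n=3,p=2: odd sum, res = 6-2 = 4
n=4,p=0: even sum, res = 4+0 = 4
n=4,p=1: odd sum, res = 4-1 = 3
n=4,p=2: even sum, res = 3+8 = 11
n=5,p=0: odd sum, res = 11-0 = 11
n=5,p=1: even sum, res = 11+5 = 16
n=5,p=2: odd sum, res = 16-2 = 14
n=6,p=0: even sum, res = 14+0 = 14
n=6,p=1: odd sum, res = 14-1 = 13
n=6,p=2: even sum, res = 13+12 = 25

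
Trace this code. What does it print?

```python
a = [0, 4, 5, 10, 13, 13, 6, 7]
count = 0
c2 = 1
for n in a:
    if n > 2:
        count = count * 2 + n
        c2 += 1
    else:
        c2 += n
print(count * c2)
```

6008

n=0: not >2; c2=1
n=4: >2, count = 0*2+4 = 4; c2=2
n=5: >2, count = 4*2+5 = 13; c2=3
n=10: >2, count = 13*2+10 = 36; c2=4
n=13: >2, count = 36*2+13 = 85; c2=5
n=13: >2, count = 85*2+13 = 183; c2=6
n=6: >2, count = 183*2+6 = 372; c2=7
n=7: >2, count = 372*2+7 = 751; c2=8
count*c2 = 751*8 = 6008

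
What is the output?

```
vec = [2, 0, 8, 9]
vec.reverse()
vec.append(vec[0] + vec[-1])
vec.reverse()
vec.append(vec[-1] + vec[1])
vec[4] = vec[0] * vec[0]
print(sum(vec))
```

reverse → [9, 8, 0, 2]
append vec[0]+vec[-1] = 9+2 = 11 → [9, 8, 0, 2, 11]
reverse → [11, 2, 0, 8, 9]
append vec[-1]+vec[1] = 9+2 = 11 → [11, 2, 0, 8, 9, 11]
vec[4] = vec[0]*vec[0] = 11*11 = 121 → [11, 2, 0, 8, 121, 11]
sum = 153

153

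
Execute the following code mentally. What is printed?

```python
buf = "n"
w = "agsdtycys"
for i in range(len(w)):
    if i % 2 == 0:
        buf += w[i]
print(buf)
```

nastcs

i=0: add 'a' → 'na'
i=1: skip
i=2: add 's' → 'nas'
i=3: skip
i=4: add 't' → 'nast'
i=5: skip
i=6: add 'c' → 'nastc'
i=7: skip
i=8: add 's' → 'nastcs'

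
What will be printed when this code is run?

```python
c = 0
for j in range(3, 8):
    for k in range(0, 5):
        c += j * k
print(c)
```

j=3,k=0: c = 0+0 = 0
j=3,k=1: c = 0+3 = 3
j=3,k=2: c = 3+6 = 9
j=3,k=3: c = 9+9 = 18
j=3,k=4: c = 18+12 = 30
j=4,k=0: c = 30+0 = 30
j=4,k=1: c = 30+4 = 34
j=4,k=2: c = 34+8 = 42
j=4,k=3: c = 42+12 = 54
j=4,k=4: c = 54+16 = 70
j=5,k=0: c = 70+0 = 70
j=5,k=1: c = 70+5 = 75
j=5,k=2: c = 75+10 = 85
j=5,k=3: c = 85+15 = 100
j=5,k=4: c = 100+20 = 120
j=6,k=0: c = 120+0 = 120
j=6,k=1: c = 120+6 = 126
j=6,k=2: c = 126+12 = 138
j=6,k=3: c = 138+18 = 156
j=6,k=4: c = 156+24 = 180
j=7,k=0: c = 180+0 = 180
j=7,k=1: c = 180+7 = 187
j=7,k=2: c = 187+14 = 201
j=7,k=3: c = 201+21 = 222
j=7,k=4: c = 222+28 = 250

250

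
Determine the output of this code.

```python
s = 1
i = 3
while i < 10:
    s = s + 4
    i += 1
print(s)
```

i=3: s = 1+4 = 5
i=4: s = 5+4 = 9
i=5: s = 9+4 = 13
i=6: s = 13+4 = 17
i=7: s = 17+4 = 21
i=8: s = 21+4 = 25
i=9: s = 25+4 = 29

29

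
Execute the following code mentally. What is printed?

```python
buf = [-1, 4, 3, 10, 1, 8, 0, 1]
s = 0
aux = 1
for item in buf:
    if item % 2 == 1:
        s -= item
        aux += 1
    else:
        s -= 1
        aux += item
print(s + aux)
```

19

item=-1: odd, s = 0-(-1) = 1; aux=2
item=4: not odd, s = 1-1 = 0; aux=6
item=3: odd, s = 0-3 = -3; aux=7
item=10: not odd, s = (-3)-1 = -4; aux=17
item=1: odd, s = (-4)-1 = -5; aux=18
item=8: not odd, s = (-5)-1 = -6; aux=26
item=0: not odd, s = (-6)-1 = -7; aux=26
item=1: odd, s = (-7)-1 = -8; aux=27
s+aux = (-8)+27 = 19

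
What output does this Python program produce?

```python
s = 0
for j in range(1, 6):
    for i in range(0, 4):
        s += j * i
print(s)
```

90

j=1,i=0: s = 0+0 = 0
j=1,i=1: s = 0+1 = 1
j=1,i=2: s = 1+2 = 3
j=1,i=3: s = 3+3 = 6
j=2,i=0: s = 6+0 = 6
j=2,i=1: s = 6+2 = 8
j=2,i=2: s = 8+4 = 12
j=2,i=3: s = 12+6 = 18
j=3,i=0: s = 18+0 = 18
j=3,i=1: s = 18+3 = 21
j=3,i=2: s = 21+6 = 27
j=3,i=3: s = 27+9 = 36
j=4,i=0: s = 36+0 = 36
j=4,i=1: s = 36+4 = 40
j=4,i=2: s = 40+8 = 48
j=4,i=3: s = 48+12 = 60
j=5,i=0: s = 60+0 = 60
j=5,i=1: s = 60+5 = 65
j=5,i=2: s = 65+10 = 75
j=5,i=3: s = 75+15 = 90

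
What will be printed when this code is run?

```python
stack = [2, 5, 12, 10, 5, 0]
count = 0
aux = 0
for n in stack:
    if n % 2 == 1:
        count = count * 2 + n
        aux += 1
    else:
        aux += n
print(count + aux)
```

n=2: not odd; aux=2
n=5: odd, count = 0*2+5 = 5; aux=3
n=12: not odd; aux=15
n=10: not odd; aux=25
n=5: odd, count = 5*2+5 = 15; aux=26
n=0: not odd; aux=26
count+aux = 15+26 = 41

41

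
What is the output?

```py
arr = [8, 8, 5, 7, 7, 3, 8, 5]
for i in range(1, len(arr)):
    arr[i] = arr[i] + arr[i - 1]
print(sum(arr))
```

243

i=1: arr[1] = 8+8 = 16 → [8, 16, 5, 7, 7, 3, 8, 5]
i=2: arr[2] = 5+16 = 21 → [8, 16, 21, 7, 7, 3, 8, 5]
i=3: arr[3] = 7+21 = 28 → [8, 16, 21, 28, 7, 3, 8, 5]
i=4: arr[4] = 7+28 = 35 → [8, 16, 21, 28, 35, 3, 8, 5]
i=5: arr[5] = 3+35 = 38 → [8, 16, 21, 28, 35, 38, 8, 5]
i=6: arr[6] = 8+38 = 46 → [8, 16, 21, 28, 35, 38, 46, 5]
i=7: arr[7] = 5+46 = 51 → [8, 16, 21, 28, 35, 38, 46, 51]
sum = 243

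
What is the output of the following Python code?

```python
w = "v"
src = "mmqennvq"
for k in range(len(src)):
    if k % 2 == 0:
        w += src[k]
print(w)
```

k=0: add 'm' → 'vm'
k=1: skip
k=2: add 'q' → 'vmq'
k=3: skip
k=4: add 'n' → 'vmqn'
k=5: skip
k=6: add 'v' → 'vmqnv'
k=7: skip

vmqnv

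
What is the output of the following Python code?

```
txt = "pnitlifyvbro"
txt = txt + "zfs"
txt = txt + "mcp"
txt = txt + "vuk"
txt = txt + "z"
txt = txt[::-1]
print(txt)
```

zkuvpcmsfzorbvyfiltinp

+ 'zfs' → 'pnitlifyvbrozfs'
+ 'mcp' → 'pnitlifyvbrozfsmcp'
+ 'vuk' → 'pnitlifyvbrozfsmcpvuk'
+ 'z' → 'pnitlifyvbrozfsmcpvukz'
reverse → 'zkuvpcmsfzorbvyfiltinp'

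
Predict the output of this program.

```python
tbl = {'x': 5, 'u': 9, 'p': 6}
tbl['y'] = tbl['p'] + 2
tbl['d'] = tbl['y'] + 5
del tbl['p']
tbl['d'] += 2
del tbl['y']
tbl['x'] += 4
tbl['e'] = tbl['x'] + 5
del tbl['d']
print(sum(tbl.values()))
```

tbl['y'] = tbl['p']+2 = 8 → {'x': 5, 'u': 9, 'p': 6, 'y': 8}
tbl['d'] = tbl['y']+5 = 13 → {'x': 5, 'u': 9, 'p': 6, 'y': 8, 'd': 13}
del 'p' → {'x': 5, 'u': 9, 'y': 8, 'd': 13}
tbl['d'] = 13+2 = 15 → {'x': 5, 'u': 9, 'y': 8, 'd': 15}
del 'y' → {'x': 5, 'u': 9, 'd': 15}
tbl['x'] = 5+4 = 9 → {'x': 9, 'u': 9, 'd': 15}
tbl['e'] = tbl['x']+5 = 14 → {'x': 9, 'u': 9, 'd': 15, 'e': 14}
del 'd' → {'x': 9, 'u': 9, 'e': 14}
sum of values = 32

32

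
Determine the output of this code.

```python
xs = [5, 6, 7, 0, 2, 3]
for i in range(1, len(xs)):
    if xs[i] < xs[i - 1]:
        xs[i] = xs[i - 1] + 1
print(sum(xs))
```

45

i=1: 6>=5, unchanged → [5, 6, 7, 0, 2, 3]
i=2: 7>=6, unchanged → [5, 6, 7, 0, 2, 3]
i=3: 0<7, xs[3] = 7+1 = 8 → [5, 6, 7, 8, 2, 3]
i=4: 2<8, xs[4] = 8+1 = 9 → [5, 6, 7, 8, 9, 3]
i=5: 3<9, xs[5] = 9+1 = 10 → [5, 6, 7, 8, 9, 10]
sum = 45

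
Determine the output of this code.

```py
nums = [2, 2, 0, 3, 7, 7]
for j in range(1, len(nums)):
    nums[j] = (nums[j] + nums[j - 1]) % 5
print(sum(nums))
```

17

j=1: nums[1] = (2+2)%5 = 4 → [2, 4, 0, 3, 7, 7]
j=2: nums[2] = (0+4)%5 = 4 → [2, 4, 4, 3, 7, 7]
j=3: nums[3] = (3+4)%5 = 2 → [2, 4, 4, 2, 7, 7]
j=4: nums[4] = (7+2)%5 = 4 → [2, 4, 4, 2, 4, 7]
j=5: nums[5] = (7+4)%5 = 1 → [2, 4, 4, 2, 4, 1]
sum = 17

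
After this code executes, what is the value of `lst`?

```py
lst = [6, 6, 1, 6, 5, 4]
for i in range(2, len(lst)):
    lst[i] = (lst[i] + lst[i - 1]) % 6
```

i=2: lst[2] = (1+6)%6 = 1 → [6, 6, 1, 6, 5, 4]
i=3: lst[3] = (6+1)%6 = 1 → [6, 6, 1, 1, 5, 4]
i=4: lst[4] = (5+1)%6 = 0 → [6, 6, 1, 1, 0, 4]
i=5: lst[5] = (4+0)%6 = 4 → [6, 6, 1, 1, 0, 4]

[6, 6, 1, 1, 0, 4]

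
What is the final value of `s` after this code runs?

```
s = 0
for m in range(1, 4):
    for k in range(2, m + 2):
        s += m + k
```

30

m=1,k=2: s = 0+3 = 3
m=2,k=2: s = 3+4 = 7
m=2,k=3: s = 7+5 = 12
m=3,k=2: s = 12+5 = 17
m=3,k=3: s = 17+6 = 23
m=3,k=4: s = 23+7 = 30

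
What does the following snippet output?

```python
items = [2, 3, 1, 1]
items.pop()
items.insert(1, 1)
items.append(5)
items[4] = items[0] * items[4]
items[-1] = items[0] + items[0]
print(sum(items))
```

pop() removes 1 → [2, 3, 1]
insert 1 at 1 → [2, 1, 3, 1]
append 5 → [2, 1, 3, 1, 5]
items[4] = items[0]*items[4] = 2*5 = 10 → [2, 1, 3, 1, 10]
items[-1] = items[0]+items[0] = 2+2 = 4 → [2, 1, 3, 1, 4]
sum = 11

11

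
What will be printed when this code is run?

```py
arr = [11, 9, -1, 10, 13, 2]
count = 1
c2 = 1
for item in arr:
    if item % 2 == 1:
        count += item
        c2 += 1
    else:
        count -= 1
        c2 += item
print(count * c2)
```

item=11: odd, count = 1+11 = 12; c2=2
item=9: odd, count = 12+9 = 21; c2=3
item=-1: odd, count = 21+(-1) = 20; c2=4
item=10: not odd, count = 20-1 = 19; c2=14
item=13: odd, count = 19+13 = 32; c2=15
item=2: not odd, count = 32-1 = 31; c2=17
count*c2 = 31*17 = 527

527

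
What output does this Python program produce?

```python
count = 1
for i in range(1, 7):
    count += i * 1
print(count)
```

22

i=1: count = 1+1*1 = 2
i=2: count = 2+2*1 = 4
i=3: count = 4+3*1 = 7
i=4: count = 7+4*1 = 11
i=5: count = 11+5*1 = 16
i=6: count = 16+6*1 = 22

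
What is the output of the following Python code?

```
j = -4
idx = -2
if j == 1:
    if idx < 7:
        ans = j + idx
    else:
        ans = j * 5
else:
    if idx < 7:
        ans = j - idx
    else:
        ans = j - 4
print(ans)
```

j=-4, idx=-2
j == 1 is False; idx < 7 is True
→ ans = j - idx = -2

-2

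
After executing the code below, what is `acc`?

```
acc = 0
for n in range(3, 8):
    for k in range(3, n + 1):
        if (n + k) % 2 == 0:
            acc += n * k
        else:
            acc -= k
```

n=3,k=3: even sum, acc = 0+9 = 9
n=4,k=3: odd sum, acc = 9-3 = 6
n=4,k=4: even sum, acc = 6+16 = 22
n=5,k=3: even sum, acc = 22+15 = 37
n=5,k=4: odd sum, acc = 37-4 = 33
n=5,k=5: even sum, acc = 33+25 = 58
n=6,k=3: odd sum, acc = 58-3 = 55
n=6,k=4: even sum, acc = 55+24 = 79
n=6,k=5: odd sum, acc = 79-5 = 74
n=6,k=6: even sum, acc = 74+36 = 110
n=7,k=3: even sum, acc = 110+21 = 131
n=7,k=4: odd sum, acc = 131-4 = 127
n=7,k=5: even sum, acc = 127+35 = 162
n=7,k=6: odd sum, acc = 162-6 = 156
n=7,k=7: even sum, acc = 156+49 = 205

205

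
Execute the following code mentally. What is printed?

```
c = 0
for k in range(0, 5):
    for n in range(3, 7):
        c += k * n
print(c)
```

k=0,n=3: c = 0+0 = 0
k=0,n=4: c = 0+0 = 0
k=0,n=5: c = 0+0 = 0
k=0,n=6: c = 0+0 = 0
k=1,n=3: c = 0+3 = 3
k=1,n=4: c = 3+4 = 7
k=1,n=5: c = 7+5 = 12
k=1,n=6: c = 12+6 = 18
k=2,n=3: c = 18+6 = 24
k=2,n=4: c = 24+8 = 32
k=2,n=5: c = 32+10 = 42
k=2,n=6: c = 42+12 = 54
k=3,n=3: c = 54+9 = 63
k=3,n=4: c = 63+12 = 75
k=3,n=5: c = 75+15 = 90
k=3,n=6: c = 90+18 = 108
k=4,n=3: c = 108+12 = 120
k=4,n=4: c = 120+16 = 136
k=4,n=5: c = 136+20 = 156
k=4,n=6: c = 156+24 = 180

180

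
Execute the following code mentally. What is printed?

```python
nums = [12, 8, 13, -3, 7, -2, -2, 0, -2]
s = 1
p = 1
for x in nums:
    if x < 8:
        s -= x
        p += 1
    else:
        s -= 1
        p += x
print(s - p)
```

x=12: not <8, s = 1-1 = 0; p=13
x=8: not <8, s = 0-1 = -1; p=21
x=13: not <8, s = (-1)-1 = -2; p=34
x=-3: <8, s = (-2)-(-3) = 1; p=35
x=7: <8, s = 1-7 = -6; p=36
x=-2: <8, s = (-6)-(-2) = -4; p=37
x=-2: <8, s = (-4)-(-2) = -2; p=38
x=0: <8, s = (-2)-0 = -2; p=39
x=-2: <8, s = (-2)-(-2) = 0; p=40
s-p = 0-40 = -40

-40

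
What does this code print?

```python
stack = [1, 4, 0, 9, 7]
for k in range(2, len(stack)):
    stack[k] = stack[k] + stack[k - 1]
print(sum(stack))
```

42

k=2: stack[2] = 0+4 = 4 → [1, 4, 4, 9, 7]
k=3: stack[3] = 9+4 = 13 → [1, 4, 4, 13, 7]
k=4: stack[4] = 7+13 = 20 → [1, 4, 4, 13, 20]
sum = 42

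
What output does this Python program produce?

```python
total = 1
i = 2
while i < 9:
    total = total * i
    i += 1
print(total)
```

40320

i=2: total = 1*2 = 2
i=3: total = 2*3 = 6
i=4: total = 6*4 = 24
i=5: total = 24*5 = 120
i=6: total = 120*6 = 720
i=7: total = 720*7 = 5040
i=8: total = 5040*8 = 40320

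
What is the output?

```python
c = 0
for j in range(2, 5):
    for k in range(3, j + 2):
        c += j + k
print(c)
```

j=2,k=3: c = 0+5 = 5
j=3,k=3: c = 5+6 = 11
j=3,k=4: c = 11+7 = 18
j=4,k=3: c = 18+7 = 25
j=4,k=4: c = 25+8 = 33
j=4,k=5: c = 33+9 = 42

42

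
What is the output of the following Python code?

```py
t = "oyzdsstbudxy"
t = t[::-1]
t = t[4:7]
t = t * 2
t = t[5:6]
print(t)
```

reverse → 'yxdubtssdzyo'
slice [4:7] → 'bts'
repeat ×2 → 'btsbts'
slice [5:6] → 's'

s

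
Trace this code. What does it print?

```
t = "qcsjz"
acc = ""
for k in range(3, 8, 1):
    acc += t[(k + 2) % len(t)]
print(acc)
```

qcsjz

k=3: add t[0]='q' → 'q'
k=4: add t[1]='c' → 'qc'
k=5: add t[2]='s' → 'qcs'
k=6: add t[3]='j' → 'qcsj'
k=7: add t[4]='z' → 'qcsjz'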